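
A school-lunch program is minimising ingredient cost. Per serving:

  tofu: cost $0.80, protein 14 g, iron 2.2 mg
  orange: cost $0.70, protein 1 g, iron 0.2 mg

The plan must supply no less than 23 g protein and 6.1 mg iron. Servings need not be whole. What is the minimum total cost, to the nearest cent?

tofu only: max(23/14, 6.1/2.2) = 2.773 servings → $2.22.
orange only: max(23/1, 6.1/0.2) = 30.5 servings → $21.35.
tofu + orange: the both-tight solution has a negative serving — not a feasible corner.
The minimum over all feasible corners is $2.22.

$2.22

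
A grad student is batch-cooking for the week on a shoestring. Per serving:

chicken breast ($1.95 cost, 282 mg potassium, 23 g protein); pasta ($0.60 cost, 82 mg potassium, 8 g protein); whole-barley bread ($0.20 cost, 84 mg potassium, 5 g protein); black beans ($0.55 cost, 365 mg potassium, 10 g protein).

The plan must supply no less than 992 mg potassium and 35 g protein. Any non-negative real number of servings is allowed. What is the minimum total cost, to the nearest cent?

$1.71

Two binding constraints pin down two serving amounts, so the optimal mix uses at most two foods. The candidates are each food alone (scaled to the tighter of potassium/protein) and each pair with both constraints tight.
chicken breast only: max(992/282, 35/23) = 3.518 servings → $6.86.
pasta only: max(992/82, 35/8) = 12.1 servings → $7.26.
whole-barley bread only: max(992/84, 35/5) = 11.81 servings → $2.36.
black beans only: max(992/365, 35/10) = 3.5 servings → $1.93.
chicken breast + pasta with both targets exact would need a negative amount; discard.
chicken breast + whole-barley bread with both targets exact would need a negative amount; discard.
chicken breast + black beans with both tight: 0.5121 servings and 2.322 servings → $2.28.
pasta + whole-barley bread: intersection lies outside the first quadrant.
pasta + black beans with both tight: 1.36 servings and 2.412 servings → $2.14.
whole-barley bread + black beans with both tight: 2.898 servings and 2.051 servings → $1.71.
The minimum over all feasible corners is $1.71.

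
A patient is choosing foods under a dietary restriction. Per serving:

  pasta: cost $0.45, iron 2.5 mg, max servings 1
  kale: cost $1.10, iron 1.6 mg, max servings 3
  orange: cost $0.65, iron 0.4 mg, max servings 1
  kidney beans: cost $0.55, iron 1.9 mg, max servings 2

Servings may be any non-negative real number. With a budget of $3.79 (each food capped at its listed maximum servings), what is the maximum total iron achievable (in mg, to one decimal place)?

Iron per dollar: pasta 5.556, kidney beans 3.455, kale 1.455, orange 0.6154.
Take 1 serving of pasta: spends $0.45, +2.5 mg iron (running total 2.5 mg).
Take 2 servings of kidney beans: spends $1.10, +3.8 mg iron (running total 6.3 mg).
Take 2.036 servings of kale: spends $2.24, +3.3 mg iron (running total 9.6 mg).
Filling greedily by iron-per-dollar is optimal for one linear limit, giving 9.6 mg.

9.6 mg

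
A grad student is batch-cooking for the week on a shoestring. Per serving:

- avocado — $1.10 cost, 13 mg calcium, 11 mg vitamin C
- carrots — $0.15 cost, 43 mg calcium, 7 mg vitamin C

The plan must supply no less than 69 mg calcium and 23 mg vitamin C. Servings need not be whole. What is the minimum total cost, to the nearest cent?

For a min-cost LP with two ≥-constraints, a basic feasible solution has at most two positive variables.
avocado only: max(69/13, 23/11) = 5.308 servings → $5.84.
carrots only: max(69/43, 23/7) = 3.286 servings → $0.49.
avocado + carrots with both tight: 1.325 servings and 1.204 servings → $1.64.
Cheapest feasible corner: $0.49.

$0.49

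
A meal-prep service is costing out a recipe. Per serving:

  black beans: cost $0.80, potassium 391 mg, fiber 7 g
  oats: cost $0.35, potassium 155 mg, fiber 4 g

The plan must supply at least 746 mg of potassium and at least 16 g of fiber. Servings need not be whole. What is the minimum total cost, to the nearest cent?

At the optimum either one food covers both requirements or two foods hit both targets exactly; no other combination can be cheaper.
black beans only: max(746/391, 16/7) = 2.286 servings → $1.83.
oats only: max(746/155, 16/4) = 4.813 servings → $1.68.
black beans + oats with both tight: 1.052 servings and 2.159 servings → $1.60.
The minimum over all feasible corners is $1.60.

$1.60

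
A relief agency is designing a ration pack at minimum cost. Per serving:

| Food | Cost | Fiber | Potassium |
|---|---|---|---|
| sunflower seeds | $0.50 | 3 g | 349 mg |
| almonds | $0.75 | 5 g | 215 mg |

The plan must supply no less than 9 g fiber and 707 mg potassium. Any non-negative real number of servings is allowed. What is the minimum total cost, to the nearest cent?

$1.42

With two linear requirements the optimum uses one or two foods; enumerate the corners.
sunflower seeds only: max(9/3, 707/349) = 3 servings → $1.50.
almonds only: max(9/5, 707/215) = 3.288 servings → $2.47.
sunflower seeds + almonds with both tight: 1.455 servings and 0.9273 servings → $1.42.
Cheapest feasible corner: $1.42.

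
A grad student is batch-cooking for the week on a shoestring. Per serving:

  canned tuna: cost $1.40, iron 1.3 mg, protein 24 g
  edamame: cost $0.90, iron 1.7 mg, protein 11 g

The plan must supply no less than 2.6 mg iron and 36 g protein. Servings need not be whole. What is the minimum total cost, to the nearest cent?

An LP optimum is at a vertex; with two nutrient constraints at most two foods are used. Check each candidate.
canned tuna only: max(2.6/1.3, 36/24) = 2 servings → $2.80.
edamame only: max(2.6/1.7, 36/11) = 3.273 servings → $2.95.
canned tuna + edamame with both tight: 1.23 servings and 0.5887 servings → $2.25.
So the least-cost plan costs $2.25.

$2.25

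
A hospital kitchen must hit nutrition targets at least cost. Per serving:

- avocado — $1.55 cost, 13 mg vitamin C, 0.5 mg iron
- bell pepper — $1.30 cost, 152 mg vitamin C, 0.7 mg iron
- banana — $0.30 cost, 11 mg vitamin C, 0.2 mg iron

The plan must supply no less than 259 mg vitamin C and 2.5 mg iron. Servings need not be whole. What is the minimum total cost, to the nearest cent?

avocado only: max(259/13, 2.5/0.5) = 19.92 servings → $30.88.
bell pepper only: max(259/152, 2.5/0.7) = 3.571 servings → $4.64.
banana only: max(259/11, 2.5/0.2) = 23.55 servings → $7.06.
avocado + bell pepper with both tight: 2.97 servings and 1.45 servings → $6.49.
avocado + banana with both targets exact would need a negative amount; discard.
bell pepper + banana with both tight: 1.07 servings and 8.753 servings → $4.02.
The minimum over all feasible corners is $4.02.

$4.02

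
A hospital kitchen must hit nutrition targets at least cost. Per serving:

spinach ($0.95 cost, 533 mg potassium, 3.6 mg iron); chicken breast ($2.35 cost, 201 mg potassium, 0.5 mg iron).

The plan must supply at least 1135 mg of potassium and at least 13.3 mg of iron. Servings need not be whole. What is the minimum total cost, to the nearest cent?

This is a tiny linear program; its minimum lies at a vertex of the feasible set. List the vertices and price them.
spinach only: max(1135/533, 13.3/3.6) = 3.694 servings → $3.51.
chicken breast only: max(1135/201, 13.3/0.5) = 26.6 servings → $62.51.
spinach + chicken breast: intersection lies outside the first quadrant.
Cheapest feasible corner: $3.51.

$3.51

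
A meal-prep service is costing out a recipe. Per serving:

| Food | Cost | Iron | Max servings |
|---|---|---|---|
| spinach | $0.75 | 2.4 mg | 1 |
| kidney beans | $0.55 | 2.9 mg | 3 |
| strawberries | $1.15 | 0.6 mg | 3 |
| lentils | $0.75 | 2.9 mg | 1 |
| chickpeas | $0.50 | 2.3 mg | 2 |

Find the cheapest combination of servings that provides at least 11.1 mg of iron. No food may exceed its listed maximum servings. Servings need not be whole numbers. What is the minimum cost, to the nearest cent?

Cost per mg of iron: kidney beans $0.1897, chickpeas $0.2174, lentils $0.2586, spinach $0.3125, strawberries $1.9167.
Take 3 servings of kidney beans: +8.7 mg iron for $1.65 (total $1.65, still need 2.4 mg).
Take 1.043 servings of chickpeas: +2.4 mg iron for $0.52 (total $2.17, still need 0.0 mg).
Filling from the cheapest source first is optimal under one linear minimum: $2.17.

$2.17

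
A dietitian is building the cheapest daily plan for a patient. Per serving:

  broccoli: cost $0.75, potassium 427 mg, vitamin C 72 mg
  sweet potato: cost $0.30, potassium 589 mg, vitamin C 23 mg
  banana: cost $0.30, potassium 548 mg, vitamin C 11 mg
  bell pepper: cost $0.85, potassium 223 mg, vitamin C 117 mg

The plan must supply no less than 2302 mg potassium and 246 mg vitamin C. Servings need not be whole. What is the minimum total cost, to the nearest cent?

$2.23

With two linear requirements the optimum uses one or two foods; enumerate the corners.
broccoli only: max(2302/427, 246/72) = 5.391 servings → $4.04.
sweet potato only: max(2302/589, 246/23) = 10.7 servings → $3.21.
banana only: max(2302/548, 246/11) = 22.36 servings → $6.71.
bell pepper only: max(2302/223, 246/117) = 10.32 servings → $8.77.
broccoli + sweet potato with both tight: 2.822 servings and 1.863 servings → $2.68.
broccoli + banana with both tight: 3.15 servings and 1.746 servings → $2.89.
broccoli + bell pepper with both targets exact would need a negative amount; discard.
sweet potato + banana: intersection lies outside the first quadrant.
sweet potato + bell pepper with both tight: 3.363 servings and 1.442 servings → $2.23.
banana + bell pepper with both tight: 3.478 servings and 1.776 servings → $2.55.
Cheapest feasible corner: $2.23.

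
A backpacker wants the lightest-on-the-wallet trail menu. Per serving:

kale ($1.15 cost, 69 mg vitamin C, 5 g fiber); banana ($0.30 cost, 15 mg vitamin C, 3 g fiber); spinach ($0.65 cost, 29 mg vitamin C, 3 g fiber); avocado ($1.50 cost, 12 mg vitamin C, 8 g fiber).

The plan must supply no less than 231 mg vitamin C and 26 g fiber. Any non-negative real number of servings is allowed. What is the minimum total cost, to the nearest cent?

$4.09

At the optimum either one food covers both requirements or two foods hit both targets exactly; no other combination can be cheaper.
kale only: max(231/69, 26/5) = 5.2 servings → $5.98.
banana only: max(231/15, 26/3) = 15.4 servings → $4.62.
spinach only: max(231/29, 26/3) = 8.667 servings → $5.63.
avocado only: max(231/12, 26/8) = 19.25 servings → $28.88.
kale + banana with both tight: 2.295 servings and 4.841 servings → $4.09.
kale + spinach with both targets exact would need a negative amount; discard.
kale + avocado with both tight: 3.122 servings and 1.299 servings → $5.54.
banana + spinach with both tight: 1.452 servings and 7.214 servings → $5.12.
banana + avocado: intersection lies outside the first quadrant.
spinach + avocado with both tight: 7.837 servings and 0.3112 servings → $5.56.
Cheapest feasible corner: $4.09.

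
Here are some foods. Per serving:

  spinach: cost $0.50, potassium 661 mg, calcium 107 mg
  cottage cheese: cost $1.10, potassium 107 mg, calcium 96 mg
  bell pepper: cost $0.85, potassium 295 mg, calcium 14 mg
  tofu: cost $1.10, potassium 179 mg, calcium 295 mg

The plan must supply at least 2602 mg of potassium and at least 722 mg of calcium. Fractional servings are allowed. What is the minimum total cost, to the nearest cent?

At the optimum either one food covers both requirements or two foods hit both targets exactly; no other combination can be cheaper.
spinach only: max(2602/661, 722/107) = 6.748 servings → $3.37.
cottage cheese only: max(2602/107, 722/96) = 24.32 servings → $26.75.
bell pepper only: max(2602/295, 722/14) = 51.57 servings → $43.84.
tofu only: max(2602/179, 722/295) = 14.54 servings → $15.99.
spinach + cottage cheese with both tight: 3.318 servings and 3.823 servings → $5.86.
spinach + bell pepper: intersection lies outside the first quadrant.
spinach + tofu with both tight: 3.63 servings and 1.131 servings → $3.06.
cottage cheese + bell pepper with both tight: 6.583 servings and 6.433 servings → $12.71.
cottage cheese + tofu: intersection lies outside the first quadrant.
bell pepper + tofu with both tight: 7.553 servings and 2.089 servings → $8.72.
The minimum over all feasible corners is $3.06.

$3.06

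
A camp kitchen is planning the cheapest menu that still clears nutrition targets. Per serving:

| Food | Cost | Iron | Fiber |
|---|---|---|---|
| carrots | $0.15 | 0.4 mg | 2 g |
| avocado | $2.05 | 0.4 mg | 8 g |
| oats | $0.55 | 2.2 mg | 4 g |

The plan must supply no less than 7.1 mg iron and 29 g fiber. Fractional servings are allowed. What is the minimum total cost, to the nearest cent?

With two linear requirements the optimum uses one or two foods; enumerate the corners.
carrots only: max(7.1/0.4, 29/2) = 17.75 servings → $2.66.
avocado only: max(7.1/0.4, 29/8) = 17.75 servings → $36.39.
oats only: max(7.1/2.2, 29/4) = 7.25 servings → $3.99.
carrots + avocado: the both-tight solution has a negative serving — not a feasible corner.
carrots + oats with both tight: 12.64 servings and 0.9286 servings → $2.41.
avocado + oats with both tight: 2.212 servings and 2.825 servings → $6.09.
So the least-cost plan costs $2.41.

$2.41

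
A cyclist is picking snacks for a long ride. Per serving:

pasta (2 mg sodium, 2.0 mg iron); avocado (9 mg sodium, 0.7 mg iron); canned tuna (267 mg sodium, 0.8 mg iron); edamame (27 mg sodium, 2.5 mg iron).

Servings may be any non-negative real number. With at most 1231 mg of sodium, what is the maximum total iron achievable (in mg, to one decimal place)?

1231.0 mg

Iron per mg sodium: pasta 1, edamame 0.09259, avocado 0.07778, canned tuna 0.002996.
With no serving limits, spend the whole sodium allowance on pasta: 1231 mg / 2 mg × 2.0 mg = 1231.0 mg.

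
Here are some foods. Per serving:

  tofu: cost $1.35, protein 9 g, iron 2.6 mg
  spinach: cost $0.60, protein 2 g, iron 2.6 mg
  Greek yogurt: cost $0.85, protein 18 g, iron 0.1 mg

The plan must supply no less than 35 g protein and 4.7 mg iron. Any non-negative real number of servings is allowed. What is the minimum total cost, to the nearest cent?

Minimising a linear cost over {protein ≥ 35, iron ≥ 4.7, servings ≥ 0} — the optimum is at a vertex, using one or two foods.
tofu only: max(35/9, 4.7/2.6) = 3.889 servings → $5.25.
spinach only: max(35/2, 4.7/2.6) = 17.5 servings → $10.50.
Greek yogurt only: max(35/18, 4.7/0.1) = 47 servings → $39.95.
tofu + spinach with both targets exact would need a negative amount; discard.
tofu + Greek yogurt with both tight: 1.767 servings and 1.061 servings → $3.29.
spinach + Greek yogurt with both tight: 1.74 servings and 1.751 servings → $2.53.
Cheapest feasible corner: $2.53.

$2.53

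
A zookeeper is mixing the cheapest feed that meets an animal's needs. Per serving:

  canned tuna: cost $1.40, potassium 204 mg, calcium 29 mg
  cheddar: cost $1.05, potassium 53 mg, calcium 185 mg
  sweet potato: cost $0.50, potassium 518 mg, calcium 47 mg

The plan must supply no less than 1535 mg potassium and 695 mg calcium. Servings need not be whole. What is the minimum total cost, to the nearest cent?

At the optimum either one food covers both requirements or two foods hit both targets exactly; no other combination can be cheaper.
canned tuna only: max(1535/204, 695/29) = 23.97 servings → $33.55.
cheddar only: max(1535/53, 695/185) = 28.96 servings → $30.41.
sweet potato only: max(1535/518, 695/47) = 14.79 servings → $7.39.
canned tuna + cheddar with both tight: 6.827 servings and 2.687 servings → $12.38.
canned tuna + sweet potato with both targets exact would need a negative amount; discard.
cheddar + sweet potato with both tight: 3.084 servings and 2.648 servings → $4.56.
Cheapest feasible corner: $4.56.

$4.56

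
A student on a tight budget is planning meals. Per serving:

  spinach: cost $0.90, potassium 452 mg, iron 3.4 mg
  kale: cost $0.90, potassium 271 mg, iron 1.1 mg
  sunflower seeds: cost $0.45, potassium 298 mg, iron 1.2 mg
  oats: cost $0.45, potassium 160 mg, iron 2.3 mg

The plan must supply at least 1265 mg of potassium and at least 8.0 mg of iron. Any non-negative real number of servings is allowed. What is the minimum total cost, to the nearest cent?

Check every corner: each single food scaled to meet both minima, and each pair solved so both constraints bind.
spinach only: max(1265/452, 8.0/3.4) = 2.799 servings → $2.52.
kale only: max(1265/271, 8.0/1.1) = 7.273 servings → $6.55.
sunflower seeds only: max(1265/298, 8.0/1.2) = 6.667 servings → $3.00.
oats only: max(1265/160, 8.0/2.3) = 7.906 servings → $3.56.
spinach + kale with both tight: 1.831 servings and 1.615 servings → $3.10.
spinach + sunflower seeds with both tight: 1.839 servings and 1.455 servings → $2.31.
spinach + oats with both targets exact would need a negative amount; discard.
kale + sunflower seeds: intersection lies outside the first quadrant.
kale + oats with both tight: 3.643 servings and 1.736 servings → $4.06.
sunflower seeds + oats with both tight: 3.303 servings and 1.755 servings → $2.28.
The minimum over all feasible corners is $2.28.

$2.28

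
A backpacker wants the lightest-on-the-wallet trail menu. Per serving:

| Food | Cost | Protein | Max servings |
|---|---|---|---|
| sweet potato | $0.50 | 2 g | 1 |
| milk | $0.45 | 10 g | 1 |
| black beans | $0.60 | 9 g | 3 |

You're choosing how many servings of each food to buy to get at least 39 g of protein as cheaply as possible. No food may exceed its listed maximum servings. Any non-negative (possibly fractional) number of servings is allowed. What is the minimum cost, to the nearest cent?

$2.75

Cost per g of protein: milk $0.0450, black beans $0.0667, sweet potato $0.2500.
Take 1 serving of milk: +10.0 g protein for $0.45 (total $0.45, still need 29.0 g).
Take 3 servings of black beans: +27.0 g protein for $1.80 (total $2.25, still need 2.0 g).
Take 1 serving of sweet potato: +2.0 g protein for $0.50 (total $2.75, still need 0.0 g).
Greedy by cheapest-per-g is optimal for a single linear constraint, so the minimum cost is $2.75.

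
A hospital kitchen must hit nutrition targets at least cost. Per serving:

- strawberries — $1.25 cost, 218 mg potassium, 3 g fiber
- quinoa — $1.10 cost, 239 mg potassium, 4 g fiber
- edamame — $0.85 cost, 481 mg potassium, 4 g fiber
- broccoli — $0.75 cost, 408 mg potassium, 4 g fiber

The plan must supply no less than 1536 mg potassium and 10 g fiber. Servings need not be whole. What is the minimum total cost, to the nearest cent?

$2.71

Minimising a linear cost over {potassium ≥ 1536, fiber ≥ 10, servings ≥ 0} — the optimum is at a vertex, using one or two foods.
strawberries only: max(1536/218, 10/3) = 7.046 servings → $8.81.
quinoa only: max(1536/239, 10/4) = 6.427 servings → $7.07.
edamame only: max(1536/481, 10/4) = 3.193 servings → $2.71.
broccoli only: max(1536/408, 10/4) = 3.765 servings → $2.82.
strawberries + quinoa with both targets exact would need a negative amount; discard.
strawberries + edamame: intersection lies outside the first quadrant.
strawberries + broccoli: intersection lies outside the first quadrant.
quinoa + edamame: intersection lies outside the first quadrant.
quinoa + broccoli: intersection lies outside the first quadrant.
edamame + broccoli: the both-tight solution has a negative serving — not a feasible corner.
So the least-cost plan costs $2.71.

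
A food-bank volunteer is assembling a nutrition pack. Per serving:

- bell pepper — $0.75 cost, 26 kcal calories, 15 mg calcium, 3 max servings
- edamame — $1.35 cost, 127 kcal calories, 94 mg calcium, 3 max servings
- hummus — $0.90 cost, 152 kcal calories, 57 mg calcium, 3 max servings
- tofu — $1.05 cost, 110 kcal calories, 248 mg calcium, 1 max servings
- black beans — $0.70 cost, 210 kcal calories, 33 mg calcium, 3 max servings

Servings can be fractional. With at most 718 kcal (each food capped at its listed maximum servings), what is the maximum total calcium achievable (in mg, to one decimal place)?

Calcium per kcal: tofu 2.255, edamame 0.7402, bell pepper 0.5769, hummus 0.375, black beans 0.1571.
Take 1 serving of tofu: uses 110 kcal, +248.0 mg calcium (running total 248.0 mg).
Take 3 servings of edamame: uses 381 kcal, +282.0 mg calcium (running total 530.0 mg).
Take 3 servings of bell pepper: uses 78 kcal, +45.0 mg calcium (running total 575.0 mg).
Take 0.9803 servings of hummus: uses 149 kcal, +55.9 mg calcium (running total 630.9 mg).
Greedy by best ratio exhausts the calories allowance optimally: 630.9 mg.

630.9 mg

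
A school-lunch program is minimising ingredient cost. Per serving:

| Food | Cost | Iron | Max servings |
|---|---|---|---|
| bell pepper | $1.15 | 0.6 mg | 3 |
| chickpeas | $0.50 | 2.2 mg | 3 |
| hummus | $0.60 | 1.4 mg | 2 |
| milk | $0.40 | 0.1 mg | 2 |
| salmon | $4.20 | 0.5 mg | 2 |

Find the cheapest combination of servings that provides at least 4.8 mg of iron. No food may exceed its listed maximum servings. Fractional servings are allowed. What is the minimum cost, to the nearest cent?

Cost per mg of iron: chickpeas $0.2273, hummus $0.4286, bell pepper $1.9167, milk $4.0000, salmon $8.4000.
Take 2.182 servings of chickpeas: +4.8 mg iron for $1.09 (total $1.09, still need 0.0 mg).
Filling from the cheapest source first is optimal under one linear minimum: $1.09.

$1.09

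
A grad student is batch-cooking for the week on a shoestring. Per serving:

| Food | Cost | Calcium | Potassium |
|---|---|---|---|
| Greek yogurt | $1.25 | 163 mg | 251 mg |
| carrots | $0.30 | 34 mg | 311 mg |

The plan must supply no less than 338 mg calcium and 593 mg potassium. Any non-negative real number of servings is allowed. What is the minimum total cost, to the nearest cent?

$2.60

Greek yogurt only: max(338/163, 593/251) = 2.363 servings → $2.95.
carrots only: max(338/34, 593/311) = 9.941 servings → $2.98.
Greek yogurt + carrots with both tight: 2.015 servings and 0.2804 servings → $2.60.
Cheapest feasible corner: $2.60.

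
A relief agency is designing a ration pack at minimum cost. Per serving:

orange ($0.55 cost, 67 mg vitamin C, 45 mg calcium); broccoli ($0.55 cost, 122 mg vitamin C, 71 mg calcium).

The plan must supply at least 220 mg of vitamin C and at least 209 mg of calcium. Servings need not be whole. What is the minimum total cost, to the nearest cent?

$1.62

A basic optimal solution has at most two foods positive. Try each food alone and each pair with both targets met exactly.
orange only: max(220/67, 209/45) = 4.644 servings → $2.55.
broccoli only: max(220/122, 209/71) = 2.944 servings → $1.62.
orange + broccoli: the both-tight solution has a negative serving — not a feasible corner.
The minimum over all feasible corners is $1.62.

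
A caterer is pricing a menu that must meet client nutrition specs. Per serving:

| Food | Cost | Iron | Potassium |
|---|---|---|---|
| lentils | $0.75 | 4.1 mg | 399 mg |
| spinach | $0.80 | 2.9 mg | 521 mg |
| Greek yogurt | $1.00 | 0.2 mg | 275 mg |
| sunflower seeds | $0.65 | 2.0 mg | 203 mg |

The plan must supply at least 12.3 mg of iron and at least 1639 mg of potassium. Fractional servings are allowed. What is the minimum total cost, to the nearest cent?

The cheapest plan sits at a corner of the feasible region — with two constraints it uses at most two foods.
lentils only: max(12.3/4.1, 1639/399) = 4.108 servings → $3.08.
spinach only: max(12.3/2.9, 1639/521) = 4.241 servings → $3.39.
Greek yogurt only: max(12.3/0.2, 1639/275) = 61.5 servings → $61.50.
sunflower seeds only: max(12.3/2.0, 1639/203) = 8.074 servings → $5.25.
lentils + spinach with both tight: 1.691 servings and 1.851 servings → $2.75.
lentils + Greek yogurt with both tight: 2.916 servings and 1.73 servings → $3.92.
lentils + sunflower seeds: intersection lies outside the first quadrant.
spinach + Greek yogurt with both targets exact would need a negative amount; discard.
spinach + sunflower seeds with both tight: 1.723 servings and 3.651 servings → $3.75.
Greek yogurt + sunflower seeds with both tight: 1.533 servings and 5.997 servings → $5.43.
Cheapest feasible corner: $2.75.

$2.75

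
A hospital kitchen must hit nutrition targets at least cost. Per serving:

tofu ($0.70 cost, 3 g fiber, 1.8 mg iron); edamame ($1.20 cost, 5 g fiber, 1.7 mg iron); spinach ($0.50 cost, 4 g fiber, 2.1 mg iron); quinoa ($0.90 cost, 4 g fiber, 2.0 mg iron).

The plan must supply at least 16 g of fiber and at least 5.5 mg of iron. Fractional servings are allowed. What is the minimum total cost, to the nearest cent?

Check every corner: each single food scaled to meet both minima, and each pair solved so both constraints bind.
tofu only: max(16/3, 5.5/1.8) = 5.333 servings → $3.73.
edamame only: max(16/5, 5.5/1.7) = 3.235 servings → $3.88.
spinach only: max(16/4, 5.5/2.1) = 4 servings → $2.00.
quinoa only: max(16/4, 5.5/2.0) = 4 servings → $3.60.
tofu + edamame with both tight: 0.07692 servings and 3.154 servings → $3.84.
tofu + spinach with both targets exact would need a negative amount; discard.
tofu + quinoa: the both-tight solution has a negative serving — not a feasible corner.
edamame + spinach with both tight: 3.135 servings and 0.08108 servings → $3.80.
edamame + quinoa with both tight: 3.125 servings and 0.09375 servings → $3.83.
spinach + quinoa: the both-tight solution has a negative serving — not a feasible corner.
So the least-cost plan costs $2.00.

$2.00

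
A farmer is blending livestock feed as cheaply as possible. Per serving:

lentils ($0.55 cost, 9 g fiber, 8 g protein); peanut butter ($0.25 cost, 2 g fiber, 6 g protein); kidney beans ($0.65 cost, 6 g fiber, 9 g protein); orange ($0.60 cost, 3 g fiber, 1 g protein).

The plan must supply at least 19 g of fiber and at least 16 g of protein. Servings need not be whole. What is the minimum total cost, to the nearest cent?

$1.16

Check every corner: each single food scaled to meet both minima, and each pair solved so both constraints bind.
lentils only: max(19/9, 16/8) = 2.111 servings → $1.16.
peanut butter only: max(19/2, 16/6) = 9.5 servings → $2.38.
kidney beans only: max(19/6, 16/9) = 3.167 servings → $2.06.
orange only: max(19/3, 16/1) = 16 servings → $9.60.
lentils + peanut butter: the both-tight solution has a negative serving — not a feasible corner.
lentils + kidney beans: the both-tight solution has a negative serving — not a feasible corner.
lentils + orange with both tight: 1.933 servings and 0.5333 servings → $1.38.
peanut butter + kidney beans with both targets exact would need a negative amount; discard.
peanut butter + orange with both tight: 1.812 servings and 5.125 servings → $3.53.
kidney beans + orange with both tight: 1.381 servings and 3.571 servings → $3.04.
Cheapest feasible corner: $1.16.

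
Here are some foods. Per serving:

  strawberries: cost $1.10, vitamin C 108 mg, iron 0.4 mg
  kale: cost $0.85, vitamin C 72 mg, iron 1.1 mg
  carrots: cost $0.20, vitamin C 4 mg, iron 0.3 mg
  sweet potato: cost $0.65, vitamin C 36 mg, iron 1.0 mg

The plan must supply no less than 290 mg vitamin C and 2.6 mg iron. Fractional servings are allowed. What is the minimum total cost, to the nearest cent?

$3.17

strawberries only: max(290/108, 2.6/0.4) = 6.5 servings → $7.15.
kale only: max(290/72, 2.6/1.1) = 4.028 servings → $3.42.
carrots only: max(290/4, 2.6/0.3) = 72.5 servings → $14.50.
sweet potato only: max(290/36, 2.6/1.0) = 8.056 servings → $5.24.
strawberries + kale with both tight: 1.464 servings and 1.831 servings → $3.17.
strawberries + carrots with both tight: 2.487 servings and 5.351 servings → $3.81.
strawberries + sweet potato with both tight: 2.098 servings and 1.761 servings → $3.45.
kale + carrots with both targets exact would need a negative amount; discard.
kale + sweet potato: intersection lies outside the first quadrant.
carrots + sweet potato with both targets exact would need a negative amount; discard.
The minimum over all feasible corners is $3.17.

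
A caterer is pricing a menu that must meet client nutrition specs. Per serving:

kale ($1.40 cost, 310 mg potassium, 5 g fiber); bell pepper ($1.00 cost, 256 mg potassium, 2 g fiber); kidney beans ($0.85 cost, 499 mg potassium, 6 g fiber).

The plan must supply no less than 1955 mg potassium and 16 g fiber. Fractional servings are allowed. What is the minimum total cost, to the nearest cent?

$3.33

Minimising a linear cost over {potassium ≥ 1955, fiber ≥ 16, servings ≥ 0} — the optimum is at a vertex, using one or two foods.
kale only: max(1955/310, 16/5) = 6.306 servings → $8.83.
bell pepper only: max(1955/256, 16/2) = 8 servings → $8.00.
kidney beans only: max(1955/499, 16/6) = 3.918 servings → $3.33.
kale + bell pepper with both tight: 0.2818 servings and 7.295 servings → $7.69.
kale + kidney beans with both targets exact would need a negative amount; discard.
bell pepper + kidney beans with both tight: 6.963 servings and 0.3457 servings → $7.26.
So the least-cost plan costs $3.33.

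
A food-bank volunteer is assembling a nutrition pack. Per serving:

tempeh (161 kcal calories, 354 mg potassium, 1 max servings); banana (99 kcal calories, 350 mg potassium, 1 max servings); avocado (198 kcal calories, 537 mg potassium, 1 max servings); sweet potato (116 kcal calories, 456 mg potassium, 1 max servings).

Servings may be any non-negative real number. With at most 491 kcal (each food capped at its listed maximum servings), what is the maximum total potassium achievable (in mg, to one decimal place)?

1514.5 mg

Potassium per kcal: sweet potato 3.931, banana 3.535, avocado 2.712, tempeh 2.199.
Take 1 serving of sweet potato: uses 116 kcal, +456.0 mg potassium (running total 456.0 mg).
Take 1 serving of banana: uses 99 kcal, +350.0 mg potassium (running total 806.0 mg).
Take 1 serving of avocado: uses 198 kcal, +537.0 mg potassium (running total 1343.0 mg).
Take 0.4845 servings of tempeh: uses 78 kcal, +171.5 mg potassium (running total 1514.5 mg).
Filling greedily by potassium-per-kcal is optimal for one linear limit, giving 1514.5 mg.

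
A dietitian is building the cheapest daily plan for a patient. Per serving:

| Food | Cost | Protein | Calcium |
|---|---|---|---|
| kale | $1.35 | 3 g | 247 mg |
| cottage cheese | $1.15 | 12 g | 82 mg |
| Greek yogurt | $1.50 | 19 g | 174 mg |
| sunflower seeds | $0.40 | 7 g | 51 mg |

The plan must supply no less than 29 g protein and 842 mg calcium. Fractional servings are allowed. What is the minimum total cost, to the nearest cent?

$4.96

An LP optimum is at a vertex; with two nutrient constraints at most two foods are used. Check each candidate.
kale only: max(29/3, 842/247) = 9.667 servings → $13.05.
cottage cheese only: max(29/12, 842/82) = 10.27 servings → $11.81.
Greek yogurt only: max(29/19, 842/174) = 4.839 servings → $7.26.
sunflower seeds only: max(29/7, 842/51) = 16.51 servings → $6.60.
kale + cottage cheese with both tight: 2.843 servings and 1.706 servings → $5.80.
kale + Greek yogurt with both tight: 2.626 servings and 1.112 servings → $5.21.
kale + sunflower seeds with both tight: 2.801 servings and 2.942 servings → $4.96.
cottage cheese + Greek yogurt: the both-tight solution has a negative serving — not a feasible corner.
cottage cheese + sunflower seeds with both targets exact would need a negative amount; discard.
Greek yogurt + sunflower seeds with both targets exact would need a negative amount; discard.
So the least-cost plan costs $4.96.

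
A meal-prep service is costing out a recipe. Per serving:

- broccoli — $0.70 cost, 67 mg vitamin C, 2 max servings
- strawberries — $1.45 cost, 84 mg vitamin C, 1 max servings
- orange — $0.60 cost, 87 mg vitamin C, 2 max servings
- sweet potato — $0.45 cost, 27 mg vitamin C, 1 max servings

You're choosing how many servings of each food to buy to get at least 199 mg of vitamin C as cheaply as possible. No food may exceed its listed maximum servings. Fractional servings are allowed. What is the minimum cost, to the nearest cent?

$1.46

Cost per mg of vitamin C: orange $0.0069, broccoli $0.0104, sweet potato $0.0167, strawberries $0.0173.
Take 2 servings of orange: +174.0 mg vitamin C for $1.20 (total $1.20, still need 25.0 mg).
Take 0.3731 servings of broccoli: +25.0 mg vitamin C for $0.26 (total $1.46, still need 0.0 mg).
Filling from the cheapest source first is optimal under one linear minimum: $1.46.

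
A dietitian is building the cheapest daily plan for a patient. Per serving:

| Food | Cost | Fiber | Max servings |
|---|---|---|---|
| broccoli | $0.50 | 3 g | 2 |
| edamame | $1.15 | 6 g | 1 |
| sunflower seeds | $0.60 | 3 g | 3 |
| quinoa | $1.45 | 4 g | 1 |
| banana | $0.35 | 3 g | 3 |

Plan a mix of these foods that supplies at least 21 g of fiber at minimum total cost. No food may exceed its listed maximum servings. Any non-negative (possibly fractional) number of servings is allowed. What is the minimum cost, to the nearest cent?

Cost per g of fiber: banana $0.1167, broccoli $0.1667, edamame $0.1917, sunflower seeds $0.2000, quinoa $0.3625.
Take 3 servings of banana: +9.0 g fiber for $1.05 (total $1.05, still need 12.0 g).
Take 2 servings of broccoli: +6.0 g fiber for $1.00 (total $2.05, still need 6.0 g).
Take 1 serving of edamame: +6.0 g fiber for $1.15 (total $3.20, still need 0.0 g).
Greedy by cheapest-per-g is optimal for a single linear constraint, so the minimum cost is $3.20.

$3.20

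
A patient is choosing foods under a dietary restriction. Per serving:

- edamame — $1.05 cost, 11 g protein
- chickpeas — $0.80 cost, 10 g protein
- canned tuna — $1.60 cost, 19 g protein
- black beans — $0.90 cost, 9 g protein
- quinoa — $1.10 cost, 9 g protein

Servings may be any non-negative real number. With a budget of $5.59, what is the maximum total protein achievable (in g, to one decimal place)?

69.9 g

Protein per dollar: chickpeas 12.5, canned tuna 11.88, edamame 10.48, black beans 10, quinoa 8.182.
With no serving limits, spend the whole cost allowance on chickpeas: $5.59 / $0.80 × 10 g = 69.9 g.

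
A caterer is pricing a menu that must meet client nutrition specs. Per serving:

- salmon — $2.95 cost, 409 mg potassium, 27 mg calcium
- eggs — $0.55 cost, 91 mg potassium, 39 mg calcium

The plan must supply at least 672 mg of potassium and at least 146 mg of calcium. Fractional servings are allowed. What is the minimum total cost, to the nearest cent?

A basic optimal solution has at most two foods positive. Try each food alone and each pair with both targets met exactly.
salmon only: max(672/409, 146/27) = 5.407 servings → $15.95.
eggs only: max(672/91, 146/39) = 7.385 servings → $4.06.
salmon + eggs with both tight: 0.9576 servings and 3.081 servings → $4.52.
The minimum over all feasible corners is $4.06.

$4.06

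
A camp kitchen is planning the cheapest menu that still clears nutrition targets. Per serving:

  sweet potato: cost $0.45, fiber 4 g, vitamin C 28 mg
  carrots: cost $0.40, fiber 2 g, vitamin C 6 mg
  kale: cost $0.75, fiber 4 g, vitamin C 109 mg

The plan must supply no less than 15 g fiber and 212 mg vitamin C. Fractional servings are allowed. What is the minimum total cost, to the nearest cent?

For a min-cost LP with two ≥-constraints, a basic feasible solution has at most two positive variables.
sweet potato only: max(15/4, 212/28) = 7.571 servings → $3.41.
carrots only: max(15/2, 212/6) = 35.33 servings → $14.13.
kale only: max(15/4, 212/109) = 3.75 servings → $2.81.
sweet potato + carrots with both targets exact would need a negative amount; discard.
sweet potato + kale with both tight: 2.429 servings and 1.321 servings → $2.08.
carrots + kale with both tight: 4.057 servings and 1.722 servings → $2.91.
So the least-cost plan costs $2.08.

$2.08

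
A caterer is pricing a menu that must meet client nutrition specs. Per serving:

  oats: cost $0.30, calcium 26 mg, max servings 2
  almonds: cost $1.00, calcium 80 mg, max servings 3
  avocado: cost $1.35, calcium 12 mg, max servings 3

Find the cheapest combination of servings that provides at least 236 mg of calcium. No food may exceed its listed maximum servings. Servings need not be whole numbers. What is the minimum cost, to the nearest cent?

Cost per mg of calcium: oats $0.0115, almonds $0.0125, avocado $0.1125.
Take 2 servings of oats: +52.0 mg calcium for $0.60 (total $0.60, still need 184.0 mg).
Take 2.3 servings of almonds: +184.0 mg calcium for $2.30 (total $2.90, still need 0.0 mg).
Greedy by cheapest-per-mg is optimal for a single linear constraint, so the minimum cost is $2.90.

$2.90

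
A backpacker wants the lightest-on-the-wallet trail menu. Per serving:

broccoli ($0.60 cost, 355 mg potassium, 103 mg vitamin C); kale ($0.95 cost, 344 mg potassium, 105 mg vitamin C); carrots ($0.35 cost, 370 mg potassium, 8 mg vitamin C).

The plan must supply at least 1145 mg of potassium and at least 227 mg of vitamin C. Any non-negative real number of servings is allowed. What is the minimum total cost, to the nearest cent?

$1.64

For a min-cost LP with two ≥-constraints, a basic feasible solution has at most two positive variables.
broccoli only: max(1145/355, 227/103) = 3.225 servings → $1.94.
kale only: max(1145/344, 227/105) = 3.328 servings → $3.16.
carrots only: max(1145/370, 227/8) = 28.38 servings → $9.93.
broccoli + kale: intersection lies outside the first quadrant.
broccoli + carrots with both tight: 2.122 servings and 1.059 servings → $1.64.
kale + carrots with both tight: 2.073 servings and 1.167 servings → $2.38.
Cheapest feasible corner: $1.64.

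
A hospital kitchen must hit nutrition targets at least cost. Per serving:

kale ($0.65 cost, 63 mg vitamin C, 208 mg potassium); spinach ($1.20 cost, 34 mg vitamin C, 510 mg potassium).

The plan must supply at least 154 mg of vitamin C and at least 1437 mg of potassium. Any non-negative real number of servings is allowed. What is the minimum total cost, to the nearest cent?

$3.57

Two binding constraints pin down two serving amounts, so the optimal mix uses at most two foods. The candidates are each food alone (scaled to the tighter of vitamin C/potassium) and each pair with both constraints tight.
kale only: max(154/63, 1437/208) = 6.909 servings → $4.49.
spinach only: max(154/34, 1437/510) = 4.529 servings → $5.44.
kale + spinach with both tight: 1.185 servings and 2.335 servings → $3.57.
The minimum over all feasible corners is $3.57.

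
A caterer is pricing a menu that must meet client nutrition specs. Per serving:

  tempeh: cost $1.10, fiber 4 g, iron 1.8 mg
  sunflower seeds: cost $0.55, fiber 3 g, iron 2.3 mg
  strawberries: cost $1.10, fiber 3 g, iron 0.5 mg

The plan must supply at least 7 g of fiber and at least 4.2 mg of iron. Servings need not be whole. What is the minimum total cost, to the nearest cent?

$1.28

This is a tiny linear program; its minimum lies at a vertex of the feasible set. List the vertices and price them.
tempeh only: max(7/4, 4.2/1.8) = 2.333 servings → $2.57.
sunflower seeds only: max(7/3, 4.2/2.3) = 2.333 servings → $1.28.
strawberries only: max(7/3, 4.2/0.5) = 8.4 servings → $9.24.
tempeh + sunflower seeds with both tight: 0.9211 servings and 1.105 servings → $1.62.
tempeh + strawberries: intersection lies outside the first quadrant.
sunflower seeds + strawberries with both tight: 1.685 servings and 0.6481 servings → $1.64.
So the least-cost plan costs $1.28.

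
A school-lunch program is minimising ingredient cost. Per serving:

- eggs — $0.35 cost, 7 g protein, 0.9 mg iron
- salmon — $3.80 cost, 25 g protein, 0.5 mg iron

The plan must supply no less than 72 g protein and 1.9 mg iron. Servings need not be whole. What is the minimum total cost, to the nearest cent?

The cheapest plan sits at a corner of the feasible region — with two constraints it uses at most two foods.
eggs only: max(72/7, 1.9/0.9) = 10.29 servings → $3.60.
salmon only: max(72/25, 1.9/0.5) = 3.8 servings → $14.44.
eggs + salmon with both tight: 0.6053 servings and 2.711 servings → $10.51.
The minimum over all feasible corners is $3.60.

$3.60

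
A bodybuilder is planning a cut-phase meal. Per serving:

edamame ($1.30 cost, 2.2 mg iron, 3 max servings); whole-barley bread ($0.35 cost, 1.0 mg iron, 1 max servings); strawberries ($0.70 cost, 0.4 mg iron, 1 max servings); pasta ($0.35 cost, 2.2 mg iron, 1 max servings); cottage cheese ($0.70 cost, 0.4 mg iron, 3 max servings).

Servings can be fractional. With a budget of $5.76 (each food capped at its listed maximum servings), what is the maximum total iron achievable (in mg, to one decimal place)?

10.5 mg

Iron per dollar: pasta 6.286, whole-barley bread 2.857, edamame 1.692, strawberries 0.5714, cottage cheese 0.5714.
Take 1 serving of pasta: spends $0.35, +2.2 mg iron (running total 2.2 mg).
Take 1 serving of whole-barley bread: spends $0.35, +1.0 mg iron (running total 3.2 mg).
Take 3 servings of edamame: spends $3.90, +6.6 mg iron (running total 9.8 mg).
Take 1 serving of strawberries: spends $0.70, +0.4 mg iron (running total 10.2 mg).
Take 0.6571 servings of cottage cheese: spends $0.46, +0.3 mg iron (running total 10.5 mg).
Greedy by best ratio exhausts the cost allowance optimally: 10.5 mg.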